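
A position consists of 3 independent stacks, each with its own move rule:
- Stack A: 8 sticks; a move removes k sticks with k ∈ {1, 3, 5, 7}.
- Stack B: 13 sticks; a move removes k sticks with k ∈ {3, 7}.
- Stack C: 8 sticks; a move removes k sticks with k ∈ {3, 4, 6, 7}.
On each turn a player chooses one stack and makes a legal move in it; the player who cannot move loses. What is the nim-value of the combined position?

3

Grundy values for stack A (subtraction set {1, 3, 5, 7}):
k:     0  1  2  3  4  5  6  7  8
g(k):  0  1  0  1  0  1  0  1  0
So g(8) = 0.
Grundy values for stack B (subtraction set {3, 7}):
g(0) = mex{} = 0
g(1) = mex{} = 0
g(2) = mex{} = 0
g(3) = mex{0} = 1
g(4) = mex{0} = 1
g(5) = mex{0} = 1
g(6) = mex{1} = 0
g(7) = mex{0,1} = 2
g(8) = mex{0,1} = 2
g(9) = mex{0} = 1
g(10) = mex{1,2} = 0
g(11) = mex{1,2} = 0
g(12) = mex{1} = 0
g(13) = mex{0} = 1
So g(13) = 1.
For stack C, compute g(0), g(1), … with moves {3, 4, 6, 7}:
k:     0  1  2  3  4  5  6  7  8
g(k):  0  0  0  1  1  1  2  2  2
So g(8) = 2.
By the Sprague-Grundy theorem, the Grundy value of a sum of independent games is the XOR of the component values.
Combined value = 0 ⊕ 1 ⊕ 2 = 3.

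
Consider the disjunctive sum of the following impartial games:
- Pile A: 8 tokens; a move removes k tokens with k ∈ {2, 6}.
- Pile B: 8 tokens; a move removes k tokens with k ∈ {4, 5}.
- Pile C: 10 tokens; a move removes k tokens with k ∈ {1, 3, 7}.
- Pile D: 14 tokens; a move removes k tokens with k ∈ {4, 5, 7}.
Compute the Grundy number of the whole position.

2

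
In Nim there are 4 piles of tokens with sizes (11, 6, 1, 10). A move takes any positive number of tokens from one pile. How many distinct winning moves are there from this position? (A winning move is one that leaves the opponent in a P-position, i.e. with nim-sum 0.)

Compute the nim-sum pairwise:
11 ^ 6 = 13
13 ^ 1 = 12
12 ^ 10 = 6
The overall nim-sum is X = 6. A pile of size p has a winning move iff p XOR X < p (reduce it to p XOR X).
  11: 11 XOR 6 = 13 ≥ 11 — no move.
  6: 6 XOR 6 = 0 < 6 — winning move (to 0).
  1: 1 XOR 6 = 7 ≥ 1 — no move.
  10: 10 XOR 6 = 12 ≥ 10 — no move.
That gives 1 winning move.

1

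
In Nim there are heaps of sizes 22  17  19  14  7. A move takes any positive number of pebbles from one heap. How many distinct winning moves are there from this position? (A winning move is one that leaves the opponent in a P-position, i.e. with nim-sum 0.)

Bitwise XOR of the heap sizes:
  10110  (22)
  10001  (17)
  10011  (19)
  01110  (14)
  00111  (7)
  -----
  11101  (29)
The overall nim-sum is X = 29. A heap of size p has a winning move iff p XOR X < p (reduce it to p XOR X).
  22: 22 XOR 29 = 11 < 22 — winning move (to 11).
  17: 17 XOR 29 = 12 < 17 — winning move (to 12).
  19: 19 XOR 29 = 14 < 19 — winning move (to 14).
  14: 14 XOR 29 = 19 ≥ 14 — no move.
  7: 7 XOR 29 = 26 ≥ 7 — no move.
That gives 3 winning moves.

3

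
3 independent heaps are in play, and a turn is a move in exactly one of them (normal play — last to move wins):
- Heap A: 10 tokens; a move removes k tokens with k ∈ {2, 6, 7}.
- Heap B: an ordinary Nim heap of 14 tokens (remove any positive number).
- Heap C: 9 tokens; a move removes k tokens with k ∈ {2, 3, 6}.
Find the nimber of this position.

13

For heap A, compute g(0), g(1), … with moves {2, 6, 7}:
k:     0  1  2  3  4  5  6  7  8  9 10
g(k):  0  0  1  1  0  0  1  1  2  0  3
So g(10) = 3.
Heap B is a plain Nim heap of size 14, so its Grundy value is 14.
Build the Grundy sequence for heap C with g(k) = mex{g(k−s) : s ∈ {2, 3, 6}, s ≤ k}:
k:     0  1  2  3  4  5  6  7  8  9
g(k):  0  0  1  1  2  0  3  1  2  0
So g(9) = 0.
By the Sprague-Grundy theorem, the Grundy value of a sum of independent games is the XOR of the component values.
Combined value = 3 XOR 14 XOR 0 = 13.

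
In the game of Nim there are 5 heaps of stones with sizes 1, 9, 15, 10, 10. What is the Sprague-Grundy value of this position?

7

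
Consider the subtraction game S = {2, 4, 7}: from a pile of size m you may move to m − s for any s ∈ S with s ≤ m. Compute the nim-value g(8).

1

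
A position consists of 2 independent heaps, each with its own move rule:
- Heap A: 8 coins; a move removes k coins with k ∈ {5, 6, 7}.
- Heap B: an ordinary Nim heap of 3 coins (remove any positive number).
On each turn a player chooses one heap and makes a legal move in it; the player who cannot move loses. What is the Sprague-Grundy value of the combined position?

2

Build the Grundy sequence for heap A with g(k) = mex{g(k−s) : s ∈ {5, 6, 7}, s ≤ k}:
k:     0  1  2  3  4  5  6  7  8
g(k):  0  0  0  0  0  1  1  1  1
So g(8) = 1.
Heap B is a plain Nim heap of size 3, so its Grundy value is 3.
By the Sprague-Grundy theorem, the Grundy value of a sum of independent games is the XOR of the component values.
Combined value = 1 ⊕ 3 = 2.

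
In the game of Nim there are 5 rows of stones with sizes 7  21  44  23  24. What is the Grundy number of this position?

Compute the nim-sum pairwise:
7 XOR 21 = 18
18 XOR 44 = 62
62 XOR 23 = 41
41 XOR 24 = 49

49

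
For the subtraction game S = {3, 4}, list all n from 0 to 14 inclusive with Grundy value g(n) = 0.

0, 1, 2, 7, 8, 9, 14

Compute g(0), g(1), … for moves {3, 4}:
k:     0  1  2  3  4  5  6  7  8  9 10 11 12 13 14
g(k):  0  0  0  1  1  1  2  0  0  0  1  1  1  2  0
The P-positions (g = 0) in 0..14 are 0, 1, 2, 7, 8, 9, 14.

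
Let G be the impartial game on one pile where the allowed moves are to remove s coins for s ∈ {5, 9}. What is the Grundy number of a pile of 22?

1

Build the Grundy sequence with g(k) = mex{g(k−s) : s ∈ {5, 9}, s ≤ k}:
k:     0  1  2  3  4  5  6  7  8  9 10 11 12 13 14 15 16 17 18 19 20 21 22
g(k):  0  0  0  0  0  1  1  1  1  1  2  2  2  2  0  0  0  0  0  1  1  1  1
So g(22) = 1.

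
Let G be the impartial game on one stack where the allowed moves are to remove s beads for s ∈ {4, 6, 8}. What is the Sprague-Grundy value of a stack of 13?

0

Build the Grundy sequence with g(k) = mex{g(k−s) : s ∈ {4, 6, 8}, s ≤ k}:
g(0) = mex{} = 0
g(1) = mex{} = 0
g(2) = mex{} = 0
g(3) = mex{} = 0
g(4) = mex{0} = 1
g(5) = mex{0} = 1
g(6) = mex{0} = 1
g(7) = mex{0} = 1
g(8) = mex{0,1} = 2
g(9) = mex{0,1} = 2
g(10) = mex{0,1} = 2
g(11) = mex{0,1} = 2
g(12) = mex{1,2} = 0
g(13) = mex{1,2} = 0
So g(13) = 0.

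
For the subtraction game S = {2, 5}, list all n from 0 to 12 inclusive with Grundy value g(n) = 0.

0, 1, 4, 7, 8, 11

Grundy values for subtraction set {2, 5}:
k:     0  1  2  3  4  5  6  7  8  9 10 11 12
g(k):  0  0  1  1  0  2  1  0  0  1  1  0  2
The P-positions (g = 0) in 0..12 are 0, 1, 4, 7, 8, 11.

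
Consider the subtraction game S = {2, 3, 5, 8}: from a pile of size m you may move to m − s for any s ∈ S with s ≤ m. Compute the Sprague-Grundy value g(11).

0

Build the Grundy sequence with g(k) = mex{g(k−s) : s ∈ {2, 3, 5, 8}, s ≤ k}:
k:     0  1  2  3  4  5  6  7  8  9 10 11
g(k):  0  0  1  1  2  2  3  0  4  1  3  0
So g(11) = 0.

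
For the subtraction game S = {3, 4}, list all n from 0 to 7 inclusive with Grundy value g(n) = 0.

0, 1, 2, 7

Grundy values for subtraction set {3, 4}:
k:     0  1  2  3  4  5  6  7
g(k):  0  0  0  1  1  1  2  0
The P-positions (g = 0) in 0..7 are 0, 1, 2, 7.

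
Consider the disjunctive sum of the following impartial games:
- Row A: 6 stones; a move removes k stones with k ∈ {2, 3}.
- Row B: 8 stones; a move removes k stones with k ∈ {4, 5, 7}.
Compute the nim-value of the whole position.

2

Grundy values for row A (subtraction set {2, 3}):
k:     0  1  2  3  4  5  6
g(k):  0  0  1  1  2  0  0
So g(6) = 0.
For row B, compute g(0), g(1), … with moves {4, 5, 7}:
k:     0  1  2  3  4  5  6  7  8
g(k):  0  0  0  0  1  1  1  1  2
So g(8) = 2.
By the Sprague-Grundy theorem, the Grundy value of a sum of independent games is the XOR of the component values.
Combined value = 0 ⊕ 2 = 2.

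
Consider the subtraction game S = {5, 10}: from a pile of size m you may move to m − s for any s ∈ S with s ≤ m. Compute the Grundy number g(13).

2

Compute g(0), g(1), … for moves {5, 10}:
k:     0  1  2  3  4  5  6  7  8  9 10 11 12 13
g(k):  0  0  0  0  0  1  1  1  1  1  2  2  2  2
So g(13) = 2.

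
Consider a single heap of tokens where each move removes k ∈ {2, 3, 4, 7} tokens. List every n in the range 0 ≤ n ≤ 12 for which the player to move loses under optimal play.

0, 1, 6, 11, 12

Compute g(0), g(1), … for moves {2, 3, 4, 7}:
g(0) = mex{} = 0
g(1) = mex{} = 0
g(2) = mex{0} = 1
g(3) = mex{0} = 1
g(4) = mex{0,1} = 2
g(5) = mex{0,1} = 2
g(6) = mex{1,2} = 0
g(7) = mex{0,1,2} = 3
g(8) = mex{0,2} = 1
g(9) = mex{0,1,2,3} = 4
g(10) = mex{0,1,3} = 2
g(11) = mex{1,2,3,4} = 0
g(12) = mex{1,2,4} = 0
The P-positions (g = 0) in 0..12 are 0, 1, 6, 11, 12.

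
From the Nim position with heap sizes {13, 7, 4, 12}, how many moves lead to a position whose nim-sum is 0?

1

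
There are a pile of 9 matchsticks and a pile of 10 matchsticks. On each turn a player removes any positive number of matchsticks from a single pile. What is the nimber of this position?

3

Compute the nim-sum pairwise:
9 XOR 10 = 3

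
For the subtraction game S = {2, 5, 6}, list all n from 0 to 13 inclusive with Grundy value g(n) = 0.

0, 1, 4, 8, 11, 12

Grundy values for subtraction set {2, 5, 6}:
k:     0  1  2  3  4  5  6  7  8  9 10 11 12 13
g(k):  0  0  1  1  0  2  1  3  0  2  1  0  0  1
The P-positions (g = 0) in 0..13 are 0, 1, 4, 8, 11, 12.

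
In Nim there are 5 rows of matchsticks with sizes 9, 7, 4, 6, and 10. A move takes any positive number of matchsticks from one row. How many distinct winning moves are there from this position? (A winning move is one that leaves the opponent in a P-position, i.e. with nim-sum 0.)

In binary:
  1001  (9)
  0111  (7)
  0100  (4)
  0110  (6)
  1010  (10)
  ----
  0110  (6)
The overall nim-sum is X = 6. A row of size p has a winning move iff p XOR X < p (reduce it to p XOR X).
  9: 9 XOR 6 = 15 ≥ 9 — no move.
  7: 7 XOR 6 = 1 < 7 — winning move (to 1).
  4: 4 XOR 6 = 2 < 4 — winning move (to 2).
  6: 6 XOR 6 = 0 < 6 — winning move (to 0).
  10: 10 XOR 6 = 12 ≥ 10 — no move.
That gives 3 winning moves.

3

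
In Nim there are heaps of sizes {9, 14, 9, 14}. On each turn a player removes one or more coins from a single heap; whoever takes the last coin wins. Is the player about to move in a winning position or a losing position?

Losing position

In binary:
  1001  (9)
  1110  (14)
  1001  (9)
  1110  (14)
  ----
  0000  (0)
The nim-sum is 0, so this is a P-position: the player to move is in a losing position under optimal play.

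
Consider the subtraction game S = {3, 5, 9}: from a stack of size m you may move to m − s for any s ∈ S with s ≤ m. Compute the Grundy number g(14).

0

Build the Grundy sequence with g(k) = mex{g(k−s) : s ∈ {3, 5, 9}, s ≤ k}:
g(0) = mex{} = 0
g(1) = mex{} = 0
g(2) = mex{} = 0
g(3) = mex{0} = 1
g(4) = mex{0} = 1
g(5) = mex{0} = 1
g(6) = mex{0,1} = 2
g(7) = mex{0,1} = 2
g(8) = mex{1} = 0
g(9) = mex{0,1,2} = 3
g(10) = mex{0,1,2} = 3
g(11) = mex{0,2} = 1
g(12) = mex{1,2,3} = 0
g(13) = mex{0,1,3} = 2
g(14) = mex{1,3} = 0
So g(14) = 0.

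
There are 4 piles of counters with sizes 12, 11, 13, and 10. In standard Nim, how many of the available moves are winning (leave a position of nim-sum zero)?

0

Compute the nim-sum pairwise:
12 ⊕ 11 = 7
7 ⊕ 13 = 10
10 ⊕ 10 = 0
The nim-sum is already 0, so every move leaves a nonzero nim-sum — there are no winning moves.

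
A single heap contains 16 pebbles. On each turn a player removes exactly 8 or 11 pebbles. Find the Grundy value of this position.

2

Grundy values for subtraction set {8, 11}:
k:     0  1  2  3  4  5  6  7  8  9 10 11 12 13 14 15 16
g(k):  0  0  0  0  0  0  0  0  1  1  1  1  1  1  1  1  2
So g(16) = 2.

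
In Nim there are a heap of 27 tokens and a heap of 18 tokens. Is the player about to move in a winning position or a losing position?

Winning position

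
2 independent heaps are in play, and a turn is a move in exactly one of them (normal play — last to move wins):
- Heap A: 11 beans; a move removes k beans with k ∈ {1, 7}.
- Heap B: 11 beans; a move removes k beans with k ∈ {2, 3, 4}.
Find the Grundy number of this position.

3

Build the Grundy sequence for heap A with g(k) = mex{g(k−s) : s ∈ {1, 7}, s ≤ k}:
g(0) = mex{} = 0
g(1) = mex{0} = 1
g(2) = mex{1} = 0
g(3) = mex{0} = 1
g(4) = mex{1} = 0
g(5) = mex{0} = 1
g(6) = mex{1} = 0
g(7) = mex{0} = 1
g(8) = mex{1} = 0
g(9) = mex{0} = 1
g(10) = mex{1} = 0
g(11) = mex{0} = 1
So g(11) = 1.
Build the Grundy sequence for heap B with g(k) = mex{g(k−s) : s ∈ {2, 3, 4}, s ≤ k}:
k:     0  1  2  3  4  5  6  7  8  9 10 11
g(k):  0  0  1  1  2  2  0  0  1  1  2  2
So g(11) = 2.
The value of a disjunctive sum is the nim-sum of the parts.
Combined value = 1 ⊕ 2 = 3.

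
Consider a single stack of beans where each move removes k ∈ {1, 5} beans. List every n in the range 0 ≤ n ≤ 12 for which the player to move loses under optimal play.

0, 2, 4, 6, 8, 10, 12

Compute g(0), g(1), … for moves {1, 5}:
k:     0  1  2  3  4  5  6  7  8  9 10 11 12
g(k):  0  1  0  1  0  1  0  1  0  1  0  1  0
The P-positions (g = 0) in 0..12 are 0, 2, 4, 6, 8, 10, 12.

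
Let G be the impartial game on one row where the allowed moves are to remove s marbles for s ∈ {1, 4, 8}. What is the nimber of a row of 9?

Grundy values for subtraction set {1, 4, 8}:
g(0) = mex{} = 0
g(1) = mex{0} = 1
g(2) = mex{1} = 0
g(3) = mex{0} = 1
g(4) = mex{0,1} = 2
g(5) = mex{1,2} = 0
g(6) = mex{0} = 1
g(7) = mex{1} = 0
g(8) = mex{0,2} = 1
g(9) = mex{0,1} = 2
So g(9) = 2.

2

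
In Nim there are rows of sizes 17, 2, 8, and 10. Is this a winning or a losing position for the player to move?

Winning position

In binary:
  10001  (17)
  00010  (2)
  01000  (8)
  01010  (10)
  -----
  10001  (17)
The nim-sum is 17 ≠ 0, so this is an N-position: the player to move can win.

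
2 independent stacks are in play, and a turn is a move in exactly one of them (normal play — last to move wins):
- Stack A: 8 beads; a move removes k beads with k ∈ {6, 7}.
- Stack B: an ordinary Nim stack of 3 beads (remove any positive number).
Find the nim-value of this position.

Grundy values for stack A (subtraction set {6, 7}):
g(0) = mex{} = 0
g(1) = mex{} = 0
g(2) = mex{} = 0
g(3) = mex{} = 0
g(4) = mex{} = 0
g(5) = mex{} = 0
g(6) = mex{0} = 1
g(7) = mex{0} = 1
g(8) = mex{0} = 1
So g(8) = 1.
Stack B is a plain Nim stack of size 3, so its Grundy value is 3.
The value of a disjunctive sum is the nim-sum of the parts.
Combined value = 1 XOR 3 = 2.

2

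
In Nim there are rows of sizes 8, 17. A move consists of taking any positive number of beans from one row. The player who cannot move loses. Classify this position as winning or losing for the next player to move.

Bitwise XOR of the heap sizes:
  01000  (8)
  10001  (17)
  -----
  11001  (25)
The nim-sum is 25 ≠ 0, so this is an N-position: the player to move can win.

Winning position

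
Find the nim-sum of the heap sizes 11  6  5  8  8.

Write each in binary and XOR column by column:
  1011  (11)
  0110  (6)
  0101  (5)
  1000  (8)
  1000  (8)
  ----
  1000  (8)

8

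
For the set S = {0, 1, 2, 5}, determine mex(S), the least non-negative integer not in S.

The values 0, 1, 2 are all present; 3 is the first non-negative integer missing from the set.

3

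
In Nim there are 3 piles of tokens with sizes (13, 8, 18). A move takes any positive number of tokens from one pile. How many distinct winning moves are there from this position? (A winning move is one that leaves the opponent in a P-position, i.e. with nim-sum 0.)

Nim-sum: 13 XOR 8 XOR 18 = 23.
The overall nim-sum is X = 23. A pile of size p has a winning move iff p XOR X < p (reduce it to p XOR X).
  13: 13 XOR 23 = 26 ≥ 13 — no move.
  8: 8 XOR 23 = 31 ≥ 8 — no move.
  18: 18 XOR 23 = 5 < 18 — winning move (to 5).
That gives 1 winning move.

1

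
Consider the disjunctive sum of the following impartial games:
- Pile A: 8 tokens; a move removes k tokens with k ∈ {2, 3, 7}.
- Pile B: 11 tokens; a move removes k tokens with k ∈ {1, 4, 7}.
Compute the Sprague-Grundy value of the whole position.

Grundy values for pile A (subtraction set {2, 3, 7}):
k:     0  1  2  3  4  5  6  7  8
g(k):  0  0  1  1  2  0  0  1  1
So g(8) = 1.
Grundy values for pile B (subtraction set {1, 4, 7}):
k:     0  1  2  3  4  5  6  7  8  9 10 11
g(k):  0  1  0  1  2  0  1  2  0  1  0  1
So g(11) = 1.
By the Sprague-Grundy theorem, the Grundy value of a sum of independent games is the XOR of the component values.
Combined value = 1 XOR 1 = 0.

0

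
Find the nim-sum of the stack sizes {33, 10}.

Write each in binary and XOR column by column:
  100001  (33)
  001010  (10)
  ------
  101011  (43)

43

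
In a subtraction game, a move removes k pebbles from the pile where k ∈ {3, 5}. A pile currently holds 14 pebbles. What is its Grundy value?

2

Build the Grundy sequence with g(k) = mex{g(k−s) : s ∈ {3, 5}, s ≤ k}:
g(0) = mex{} = 0
g(1) = mex{} = 0
g(2) = mex{} = 0
g(3) = mex{0} = 1
g(4) = mex{0} = 1
g(5) = mex{0} = 1
g(6) = mex{0,1} = 2
g(7) = mex{0,1} = 2
g(8) = mex{1} = 0
g(9) = mex{1,2} = 0
g(10) = mex{1,2} = 0
g(11) = mex{0,2} = 1
g(12) = mex{0,2} = 1
g(13) = mex{0} = 1
g(14) = mex{0,1} = 2
So g(14) = 2.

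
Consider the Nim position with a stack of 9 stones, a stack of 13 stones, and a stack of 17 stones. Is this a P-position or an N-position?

Nim-sum: 9 ⊕ 13 ⊕ 17 = 21.
The nim-sum is 21 ≠ 0, so this is an N-position: the player to move can win.

N-position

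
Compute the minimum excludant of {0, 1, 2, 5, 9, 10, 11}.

The values 0, 1, 2 are all present; 3 is the first non-negative integer missing from the set.

3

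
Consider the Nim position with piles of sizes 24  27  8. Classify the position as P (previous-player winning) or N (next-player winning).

Nim-sum: 24 XOR 27 XOR 8 = 11.
The nim-sum is 11 ≠ 0, so this is an N-position: the player to move can win.

N-position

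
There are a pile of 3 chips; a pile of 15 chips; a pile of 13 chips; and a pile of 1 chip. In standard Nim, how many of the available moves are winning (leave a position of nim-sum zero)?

Nim-sum: 3 ⊕ 15 ⊕ 13 ⊕ 1 = 0.
The nim-sum is already 0, so every move leaves a nonzero nim-sum — there are no winning moves.

0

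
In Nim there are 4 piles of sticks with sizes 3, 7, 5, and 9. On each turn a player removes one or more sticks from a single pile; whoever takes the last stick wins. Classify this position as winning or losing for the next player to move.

Winning position

Compute the nim-sum pairwise:
3 ^ 7 = 4
4 ^ 5 = 1
1 ^ 9 = 8
The nim-sum is 8 ≠ 0, so this is an N-position: the player to move can win.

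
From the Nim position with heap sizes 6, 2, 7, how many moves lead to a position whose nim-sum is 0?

Nim-sum: 6 ^ 2 ^ 7 = 3.
The overall nim-sum is X = 3. A heap of size p has a winning move iff p XOR X < p (reduce it to p XOR X).
  6: 6 XOR 3 = 5 < 6 — winning move (to 5).
  2: 2 XOR 3 = 1 < 2 — winning move (to 1).
  7: 7 XOR 3 = 4 < 7 — winning move (to 4).
That gives 3 winning moves.

3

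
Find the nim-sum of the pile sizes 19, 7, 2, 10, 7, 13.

22

Nim-sum: 19 ⊕ 7 ⊕ 2 ⊕ 10 ⊕ 7 ⊕ 13 = 22.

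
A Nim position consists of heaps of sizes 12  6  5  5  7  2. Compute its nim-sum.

15

Compute the nim-sum pairwise:
12 ^ 6 = 10
10 ^ 5 = 15
15 ^ 5 = 10
10 ^ 7 = 13
13 ^ 2 = 15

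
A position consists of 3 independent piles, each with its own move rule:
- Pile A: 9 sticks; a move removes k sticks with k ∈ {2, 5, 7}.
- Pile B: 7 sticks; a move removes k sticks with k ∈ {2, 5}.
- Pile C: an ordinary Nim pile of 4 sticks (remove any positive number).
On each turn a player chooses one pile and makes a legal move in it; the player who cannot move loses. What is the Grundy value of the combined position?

6

Build the Grundy sequence for pile A with g(k) = mex{g(k−s) : s ∈ {2, 5, 7}, s ≤ k}:
g(0) = mex{} = 0
g(1) = mex{} = 0
g(2) = mex{0} = 1
g(3) = mex{0} = 1
g(4) = mex{1} = 0
g(5) = mex{0,1} = 2
g(6) = mex{0} = 1
g(7) = mex{0,1,2} = 3
g(8) = mex{0,1} = 2
g(9) = mex{0,1,3} = 2
So g(9) = 2.
Grundy values for pile B (subtraction set {2, 5}):
g(0) = mex{} = 0
g(1) = mex{} = 0
g(2) = mex{0} = 1
g(3) = mex{0} = 1
g(4) = mex{1} = 0
g(5) = mex{0,1} = 2
g(6) = mex{0} = 1
g(7) = mex{1,2} = 0
So g(7) = 0.
Pile C is a plain Nim pile of size 4, so its Grundy value is 4.
The value of a disjunctive sum is the nim-sum of the parts.
Combined value = 2 ⊕ 0 ⊕ 4 = 6.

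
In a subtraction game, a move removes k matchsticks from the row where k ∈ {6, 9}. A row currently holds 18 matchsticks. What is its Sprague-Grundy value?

0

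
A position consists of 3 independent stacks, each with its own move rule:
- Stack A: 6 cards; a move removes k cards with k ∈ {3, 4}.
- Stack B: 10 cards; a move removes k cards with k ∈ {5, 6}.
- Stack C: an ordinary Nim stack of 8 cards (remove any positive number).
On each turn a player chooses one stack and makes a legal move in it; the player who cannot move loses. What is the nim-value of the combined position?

Build the Grundy sequence for stack A with g(k) = mex{g(k−s) : s ∈ {3, 4}, s ≤ k}:
k:     0  1  2  3  4  5  6
g(k):  0  0  0  1  1  1  2
So g(6) = 2.
Build the Grundy sequence for stack B with g(k) = mex{g(k−s) : s ∈ {5, 6}, s ≤ k}:
k:     0  1  2  3  4  5  6  7  8  9 10
g(k):  0  0  0  0  0  1  1  1  1  1  2
So g(10) = 2.
Stack C is a plain Nim stack of size 8, so its Grundy value is 8.
The value of a disjunctive sum is the nim-sum of the parts.
Combined value = 2 XOR 2 XOR 8 = 8.

8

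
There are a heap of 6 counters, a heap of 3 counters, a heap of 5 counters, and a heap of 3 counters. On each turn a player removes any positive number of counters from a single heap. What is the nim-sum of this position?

Write each in binary and XOR column by column:
  110  (6)
  011  (3)
  101  (5)
  011  (3)
  ---
  011  (3)

3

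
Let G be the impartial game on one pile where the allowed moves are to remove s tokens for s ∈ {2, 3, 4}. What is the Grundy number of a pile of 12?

Compute g(0), g(1), … for moves {2, 3, 4}:
g(0) = mex{} = 0
g(1) = mex{} = 0
g(2) = mex{0} = 1
g(3) = mex{0} = 1
g(4) = mex{0,1} = 2
g(5) = mex{0,1} = 2
g(6) = mex{1,2} = 0
g(7) = mex{1,2} = 0
g(8) = mex{0,2} = 1
g(9) = mex{0,2} = 1
g(10) = mex{0,1} = 2
g(11) = mex{0,1} = 2
g(12) = mex{1,2} = 0
So g(12) = 0.

0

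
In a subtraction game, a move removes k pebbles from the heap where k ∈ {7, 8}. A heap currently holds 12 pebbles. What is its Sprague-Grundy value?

1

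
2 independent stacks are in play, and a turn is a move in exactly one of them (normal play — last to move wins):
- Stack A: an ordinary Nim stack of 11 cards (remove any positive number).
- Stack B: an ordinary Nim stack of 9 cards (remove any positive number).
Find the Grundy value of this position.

Stack A is a plain Nim stack of size 11, so its Grundy value is 11.
Stack B is a plain Nim stack of size 9, so its Grundy value is 9.
By the Sprague-Grundy theorem, the Grundy value of a sum of independent games is the XOR of the component values.
Combined value = 11 XOR 9 = 2.

2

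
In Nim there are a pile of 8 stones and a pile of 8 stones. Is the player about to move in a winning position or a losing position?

Losing position

Nim-sum: 8 ⊕ 8 = 0.
The nim-sum is 0, so this is a P-position: the player to move is in a losing position under optimal play.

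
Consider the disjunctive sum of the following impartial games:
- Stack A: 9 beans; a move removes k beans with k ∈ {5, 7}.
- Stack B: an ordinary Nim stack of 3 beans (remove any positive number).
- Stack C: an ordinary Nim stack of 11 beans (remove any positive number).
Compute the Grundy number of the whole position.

9

Build the Grundy sequence for stack A with g(k) = mex{g(k−s) : s ∈ {5, 7}, s ≤ k}:
k:     0  1  2  3  4  5  6  7  8  9
g(k):  0  0  0  0  0  1  1  1  1  1
So g(9) = 1.
Stack B is a plain Nim stack of size 3, so its Grundy value is 3.
Stack C is a plain Nim stack of size 11, so its Grundy value is 11.
The value of a disjunctive sum is the nim-sum of the parts.
Combined value = 1 XOR 3 XOR 11 = 9.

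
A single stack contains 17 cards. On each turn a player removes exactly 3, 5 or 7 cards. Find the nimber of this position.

2

Compute g(0), g(1), … for moves {3, 5, 7}:
k:     0  1  2  3  4  5  6  7  8  9 10 11 12 13 14 15 16 17
g(k):  0  0  0  1  1  1  2  2  2  3  0  0  0  1  1  1  2  2
So g(17) = 2.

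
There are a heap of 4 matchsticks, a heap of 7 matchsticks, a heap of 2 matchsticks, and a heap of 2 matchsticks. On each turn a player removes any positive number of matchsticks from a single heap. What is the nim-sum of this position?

Compute the nim-sum pairwise:
4 XOR 7 = 3
3 XOR 2 = 1
1 XOR 2 = 3

3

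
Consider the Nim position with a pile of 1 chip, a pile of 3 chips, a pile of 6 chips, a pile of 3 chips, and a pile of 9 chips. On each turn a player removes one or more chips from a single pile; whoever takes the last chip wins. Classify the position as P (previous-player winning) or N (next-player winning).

N-position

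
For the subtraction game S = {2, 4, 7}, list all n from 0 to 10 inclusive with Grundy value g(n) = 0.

0, 1, 6, 9

Compute g(0), g(1), … for moves {2, 4, 7}:
g(0) = mex{} = 0
g(1) = mex{} = 0
g(2) = mex{0} = 1
g(3) = mex{0} = 1
g(4) = mex{0,1} = 2
g(5) = mex{0,1} = 2
g(6) = mex{1,2} = 0
g(7) = mex{0,1,2} = 3
g(8) = mex{0,2} = 1
g(9) = mex{1,2,3} = 0
g(10) = mex{0,1} = 2
The P-positions (g = 0) in 0..10 are 0, 1, 6, 9.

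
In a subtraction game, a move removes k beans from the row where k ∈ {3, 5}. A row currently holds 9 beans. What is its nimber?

0

Grundy values for subtraction set {3, 5}:
g(0) = mex{} = 0
g(1) = mex{} = 0
g(2) = mex{} = 0
g(3) = mex{0} = 1
g(4) = mex{0} = 1
g(5) = mex{0} = 1
g(6) = mex{0,1} = 2
g(7) = mex{0,1} = 2
g(8) = mex{1} = 0
g(9) = mex{1,2} = 0
So g(9) = 0.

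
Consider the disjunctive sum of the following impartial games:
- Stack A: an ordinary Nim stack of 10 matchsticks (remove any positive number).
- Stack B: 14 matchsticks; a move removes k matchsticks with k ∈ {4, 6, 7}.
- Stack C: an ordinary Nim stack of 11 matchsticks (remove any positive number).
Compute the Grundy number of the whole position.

1

Stack A is a plain Nim stack of size 10, so its Grundy value is 10.
Grundy values for stack B (subtraction set {4, 6, 7}):
g(0) = mex{} = 0
g(1) = mex{} = 0
g(2) = mex{} = 0
g(3) = mex{} = 0
g(4) = mex{0} = 1
g(5) = mex{0} = 1
g(6) = mex{0} = 1
g(7) = mex{0} = 1
g(8) = mex{0,1} = 2
g(9) = mex{0,1} = 2
g(10) = mex{0,1} = 2
g(11) = mex{1} = 0
g(12) = mex{1,2} = 0
g(13) = mex{1,2} = 0
g(14) = mex{1,2} = 0
So g(14) = 0.
Stack C is a plain Nim stack of size 11, so its Grundy value is 11.
By the Sprague-Grundy theorem, the Grundy value of a sum of independent games is the XOR of the component values.
Combined value = 10 XOR 0 XOR 11 = 1.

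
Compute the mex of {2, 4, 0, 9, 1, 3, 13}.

5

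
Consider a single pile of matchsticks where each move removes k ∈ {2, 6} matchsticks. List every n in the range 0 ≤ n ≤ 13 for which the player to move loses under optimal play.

0, 1, 4, 5, 8, 9, 12, 13

Compute g(0), g(1), … for moves {2, 6}:
k:     0  1  2  3  4  5  6  7  8  9 10 11 12 13
g(k):  0  0  1  1  0  0  1  1  0  0  1  1  0  0
The P-positions (g = 0) in 0..13 are 0, 1, 4, 5, 8, 9, 12, 13.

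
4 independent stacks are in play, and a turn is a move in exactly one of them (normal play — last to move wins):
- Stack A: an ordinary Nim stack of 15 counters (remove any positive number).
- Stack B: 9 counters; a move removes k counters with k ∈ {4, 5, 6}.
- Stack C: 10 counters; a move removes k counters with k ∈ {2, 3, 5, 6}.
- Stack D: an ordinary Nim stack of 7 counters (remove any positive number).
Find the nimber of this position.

11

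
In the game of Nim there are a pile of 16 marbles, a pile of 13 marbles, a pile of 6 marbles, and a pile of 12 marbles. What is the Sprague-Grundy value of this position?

23

Nim-sum: 16 XOR 13 XOR 6 XOR 12 = 23.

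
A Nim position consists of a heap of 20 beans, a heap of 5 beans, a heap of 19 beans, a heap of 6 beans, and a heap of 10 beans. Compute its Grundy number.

14

Nim-sum: 20 ^ 5 ^ 19 ^ 6 ^ 10 = 14.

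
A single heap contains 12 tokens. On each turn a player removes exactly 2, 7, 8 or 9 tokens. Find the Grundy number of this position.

2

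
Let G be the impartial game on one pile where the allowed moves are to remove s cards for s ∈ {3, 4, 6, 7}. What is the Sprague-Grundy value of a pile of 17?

Compute g(0), g(1), … for moves {3, 4, 6, 7}:
k:     0  1  2  3  4  5  6  7  8  9 10 11 12 13 14 15 16 17
g(k):  0  0  0  1  1  1  2  2  2  3  0  0  0  1  1  1  2  2
So g(17) = 2.

2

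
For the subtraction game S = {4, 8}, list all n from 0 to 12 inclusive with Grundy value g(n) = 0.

0, 1, 2, 3, 12

Compute g(0), g(1), … for moves {4, 8}:
g(0) = mex{} = 0
g(1) = mex{} = 0
g(2) = mex{} = 0
g(3) = mex{} = 0
g(4) = mex{0} = 1
g(5) = mex{0} = 1
g(6) = mex{0} = 1
g(7) = mex{0} = 1
g(8) = mex{0,1} = 2
g(9) = mex{0,1} = 2
g(10) = mex{0,1} = 2
g(11) = mex{0,1} = 2
g(12) = mex{1,2} = 0
The P-positions (g = 0) in 0..12 are 0, 1, 2, 3, 12.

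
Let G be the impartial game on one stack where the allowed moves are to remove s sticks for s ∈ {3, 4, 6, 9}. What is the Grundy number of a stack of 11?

Grundy values for subtraction set {3, 4, 6, 9}:
k:     0  1  2  3  4  5  6  7  8  9 10 11
g(k):  0  0  0  1  1  1  2  2  2  3  3  3
So g(11) = 3.

3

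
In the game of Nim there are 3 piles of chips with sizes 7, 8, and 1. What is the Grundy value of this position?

14

Write each in binary and XOR column by column:
  0111  (7)
  1000  (8)
  0001  (1)
  ----
  1110  (14)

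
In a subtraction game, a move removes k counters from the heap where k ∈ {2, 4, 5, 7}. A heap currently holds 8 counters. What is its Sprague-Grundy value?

Build the Grundy sequence with g(k) = mex{g(k−s) : s ∈ {2, 4, 5, 7}, s ≤ k}:
g(0) = mex{} = 0
g(1) = mex{} = 0
g(2) = mex{0} = 1
g(3) = mex{0} = 1
g(4) = mex{0,1} = 2
g(5) = mex{0,1} = 2
g(6) = mex{0,1,2} = 3
g(7) = mex{0,1,2} = 3
g(8) = mex{0,1,2,3} = 4
So g(8) = 4.

4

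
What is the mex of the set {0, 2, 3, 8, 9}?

1

0 is in the set but 1 is not, so the mex is 1.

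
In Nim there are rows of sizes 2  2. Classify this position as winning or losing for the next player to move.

Compute the nim-sum pairwise:
2 XOR 2 = 0
The nim-sum is 0, so this is a P-position: the player to move is in a losing position under optimal play.

Losing position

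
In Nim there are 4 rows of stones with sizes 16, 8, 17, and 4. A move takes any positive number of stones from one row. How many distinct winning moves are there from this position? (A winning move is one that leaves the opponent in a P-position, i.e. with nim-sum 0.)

1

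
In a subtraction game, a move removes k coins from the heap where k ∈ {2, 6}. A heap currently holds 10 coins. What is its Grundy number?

1

Build the Grundy sequence with g(k) = mex{g(k−s) : s ∈ {2, 6}, s ≤ k}:
k:     0  1  2  3  4  5  6  7  8  9 10
g(k):  0  0  1  1  0  0  1  1  0  0  1
So g(10) = 1.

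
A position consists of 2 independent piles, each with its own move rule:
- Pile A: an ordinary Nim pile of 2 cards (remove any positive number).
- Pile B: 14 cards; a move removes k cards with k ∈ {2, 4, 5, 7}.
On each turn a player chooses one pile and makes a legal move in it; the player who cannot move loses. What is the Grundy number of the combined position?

0

Pile A is a plain Nim pile of size 2, so its Grundy value is 2.
Grundy values for pile B (subtraction set {2, 4, 5, 7}):
k:     0  1  2  3  4  5  6  7  8  9 10 11 12 13 14
g(k):  0  0  1  1  2  2  3  3  4  0  0  1  1  2  2
So g(14) = 2.
By the Sprague-Grundy theorem, the Grundy value of a sum of independent games is the XOR of the component values.
Combined value = 2 ⊕ 2 = 0.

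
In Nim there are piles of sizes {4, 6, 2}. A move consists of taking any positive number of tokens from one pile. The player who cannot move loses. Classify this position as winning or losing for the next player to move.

Losing position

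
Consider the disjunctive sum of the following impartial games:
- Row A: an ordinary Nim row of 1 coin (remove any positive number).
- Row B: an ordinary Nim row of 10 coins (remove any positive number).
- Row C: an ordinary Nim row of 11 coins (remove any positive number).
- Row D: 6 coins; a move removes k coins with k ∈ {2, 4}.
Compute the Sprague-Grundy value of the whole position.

0

Row A is a plain Nim row of size 1, so its Grundy value is 1.
Row B is a plain Nim row of size 10, so its Grundy value is 10.
Row C is a plain Nim row of size 11, so its Grundy value is 11.
Grundy values for row D (subtraction set {2, 4}):
k:     0  1  2  3  4  5  6
g(k):  0  0  1  1  2  2  0
So g(6) = 0.
The value of a disjunctive sum is the nim-sum of the parts.
Combined value = 1 ⊕ 10 ⊕ 11 ⊕ 0 = 0.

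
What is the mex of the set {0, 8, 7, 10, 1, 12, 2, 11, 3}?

The values 0, 1, 2, 3 are all present; 4 is the first non-negative integer missing from the set.

4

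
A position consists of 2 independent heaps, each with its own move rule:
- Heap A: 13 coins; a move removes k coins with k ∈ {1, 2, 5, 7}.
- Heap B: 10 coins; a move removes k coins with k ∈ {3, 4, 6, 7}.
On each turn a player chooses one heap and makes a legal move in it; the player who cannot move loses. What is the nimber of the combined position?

1

For heap A, compute g(0), g(1), … with moves {1, 2, 5, 7}:
g(0) = mex{} = 0
g(1) = mex{0} = 1
g(2) = mex{0,1} = 2
g(3) = mex{1,2} = 0
g(4) = mex{0,2} = 1
g(5) = mex{0,1} = 2
g(6) = mex{1,2} = 0
g(7) = mex{0,2} = 1
g(8) = mex{0,1} = 2
g(9) = mex{1,2} = 0
g(10) = mex{0,2} = 1
g(11) = mex{0,1} = 2
g(12) = mex{1,2} = 0
g(13) = mex{0,2} = 1
So g(13) = 1.
Grundy values for heap B (subtraction set {3, 4, 6, 7}):
g(0) = mex{} = 0
g(1) = mex{} = 0
g(2) = mex{} = 0
g(3) = mex{0} = 1
g(4) = mex{0} = 1
g(5) = mex{0} = 1
g(6) = mex{0,1} = 2
g(7) = mex{0,1} = 2
g(8) = mex{0,1} = 2
g(9) = mex{0,1,2} = 3
g(10) = mex{1,2} = 0
So g(10) = 0.
By the Sprague-Grundy theorem, the Grundy value of a sum of independent games is the XOR of the component values.
Combined value = 1 ⊕ 0 = 1.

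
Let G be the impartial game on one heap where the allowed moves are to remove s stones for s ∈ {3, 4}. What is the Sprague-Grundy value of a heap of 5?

1

Build the Grundy sequence with g(k) = mex{g(k−s) : s ∈ {3, 4}, s ≤ k}:
k:     0  1  2  3  4  5
g(k):  0  0  0  1  1  1
So g(5) = 1.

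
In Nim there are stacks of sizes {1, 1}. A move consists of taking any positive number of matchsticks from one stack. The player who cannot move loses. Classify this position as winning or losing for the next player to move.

Losing position

Nim-sum: 1 ⊕ 1 = 0.
The nim-sum is 0, so this is a P-position: the player to move is in a losing position under optimal play.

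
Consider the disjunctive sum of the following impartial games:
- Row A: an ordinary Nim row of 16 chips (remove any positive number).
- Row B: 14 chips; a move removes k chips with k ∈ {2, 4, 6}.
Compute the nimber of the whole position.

19

Row A is a plain Nim row of size 16, so its Grundy value is 16.
Build the Grundy sequence for row B with g(k) = mex{g(k−s) : s ∈ {2, 4, 6}, s ≤ k}:
g(0) = mex{} = 0
g(1) = mex{} = 0
g(2) = mex{0} = 1
g(3) = mex{0} = 1
g(4) = mex{0,1} = 2
g(5) = mex{0,1} = 2
g(6) = mex{0,1,2} = 3
g(7) = mex{0,1,2} = 3
g(8) = mex{1,2,3} = 0
g(9) = mex{1,2,3} = 0
g(10) = mex{0,2,3} = 1
g(11) = mex{0,2,3} = 1
g(12) = mex{0,1,3} = 2
g(13) = mex{0,1,3} = 2
g(14) = mex{0,1,2} = 3
So g(14) = 3.
By the Sprague-Grundy theorem, the Grundy value of a sum of independent games is the XOR of the component values.
Combined value = 16 ⊕ 3 = 19.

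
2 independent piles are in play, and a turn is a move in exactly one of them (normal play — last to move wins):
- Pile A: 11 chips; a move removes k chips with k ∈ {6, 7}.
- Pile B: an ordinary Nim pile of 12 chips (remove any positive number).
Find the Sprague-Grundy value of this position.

13

Grundy values for pile A (subtraction set {6, 7}):
g(0) = mex{} = 0
g(1) = mex{} = 0
g(2) = mex{} = 0
g(3) = mex{} = 0
g(4) = mex{} = 0
g(5) = mex{} = 0
g(6) = mex{0} = 1
g(7) = mex{0} = 1
g(8) = mex{0} = 1
g(9) = mex{0} = 1
g(10) = mex{0} = 1
g(11) = mex{0} = 1
So g(11) = 1.
Pile B is a plain Nim pile of size 12, so its Grundy value is 12.
The value of a disjunctive sum is the nim-sum of the parts.
Combined value = 1 XOR 12 = 13.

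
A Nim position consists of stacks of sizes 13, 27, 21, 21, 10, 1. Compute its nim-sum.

Nim-sum: 13 ⊕ 27 ⊕ 21 ⊕ 21 ⊕ 10 ⊕ 1 = 29.

29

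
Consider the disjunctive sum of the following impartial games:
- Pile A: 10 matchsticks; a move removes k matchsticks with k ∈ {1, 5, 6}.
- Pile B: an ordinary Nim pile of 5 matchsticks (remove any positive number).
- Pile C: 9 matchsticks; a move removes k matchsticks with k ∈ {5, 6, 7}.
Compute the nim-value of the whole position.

6

For pile A, compute g(0), g(1), … with moves {1, 5, 6}:
k:     0  1  2  3  4  5  6  7  8  9 10
g(k):  0  1  0  1  0  1  2  3  2  3  2
So g(10) = 2.
Pile B is a plain Nim pile of size 5, so its Grundy value is 5.
Build the Grundy sequence for pile C with g(k) = mex{g(k−s) : s ∈ {5, 6, 7}, s ≤ k}:
k:     0  1  2  3  4  5  6  7  8  9
g(k):  0  0  0  0  0  1  1  1  1  1
So g(9) = 1.
The value of a disjunctive sum is the nim-sum of the parts.
Combined value = 2 XOR 5 XOR 1 = 6.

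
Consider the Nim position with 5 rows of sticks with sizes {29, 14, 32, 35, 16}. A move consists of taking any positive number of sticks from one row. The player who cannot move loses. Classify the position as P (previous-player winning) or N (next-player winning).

Nim-sum: 29 XOR 14 XOR 32 XOR 35 XOR 16 = 0.
The nim-sum is 0, so this is a P-position: the player to move is in a losing position under optimal play.

P-position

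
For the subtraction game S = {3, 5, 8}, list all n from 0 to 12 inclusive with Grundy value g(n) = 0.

Build the Grundy sequence with g(k) = mex{g(k−s) : s ∈ {3, 5, 8}, s ≤ k}:
k:     0  1  2  3  4  5  6  7  8  9 10 11 12
g(k):  0  0  0  1  1  1  2  2  2  3  3  0  0
The P-positions (g = 0) in 0..12 are 0, 1, 2, 11, 12.

0, 1, 2, 11, 12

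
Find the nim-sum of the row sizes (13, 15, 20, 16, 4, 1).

Nim-sum: 13 ⊕ 15 ⊕ 20 ⊕ 16 ⊕ 4 ⊕ 1 = 3.

3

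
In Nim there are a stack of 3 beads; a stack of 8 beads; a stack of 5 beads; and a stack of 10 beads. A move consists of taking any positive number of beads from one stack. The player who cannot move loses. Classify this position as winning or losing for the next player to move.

Winning position

Nim-sum: 3 ⊕ 8 ⊕ 5 ⊕ 10 = 4.
The nim-sum is 4 ≠ 0, so this is an N-position: the player to move can win.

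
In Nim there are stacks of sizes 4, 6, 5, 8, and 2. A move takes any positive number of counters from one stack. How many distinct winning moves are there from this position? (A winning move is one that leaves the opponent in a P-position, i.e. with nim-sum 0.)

1

Nim-sum: 4 ⊕ 6 ⊕ 5 ⊕ 8 ⊕ 2 = 13.
The overall nim-sum is X = 13. A stack of size p has a winning move iff p XOR X < p (reduce it to p XOR X).
  4: 4 XOR 13 = 9 ≥ 4 — no move.
  6: 6 XOR 13 = 11 ≥ 6 — no move.
  5: 5 XOR 13 = 8 ≥ 5 — no move.
  8: 8 XOR 13 = 5 < 8 — winning move (to 5).
  2: 2 XOR 13 = 15 ≥ 2 — no move.
That gives 1 winning move.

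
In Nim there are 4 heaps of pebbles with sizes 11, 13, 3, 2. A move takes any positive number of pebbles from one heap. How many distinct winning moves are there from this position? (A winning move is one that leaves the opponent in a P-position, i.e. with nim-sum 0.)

1

Compute the nim-sum pairwise:
11 ^ 13 = 6
6 ^ 3 = 5
5 ^ 2 = 7
The overall nim-sum is X = 7. A heap of size p has a winning move iff p XOR X < p (reduce it to p XOR X).
  11: 11 XOR 7 = 12 ≥ 11 — no move.
  13: 13 XOR 7 = 10 < 13 — winning move (to 10).
  3: 3 XOR 7 = 4 ≥ 3 — no move.
  2: 2 XOR 7 = 5 ≥ 2 — no move.
That gives 1 winning move.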